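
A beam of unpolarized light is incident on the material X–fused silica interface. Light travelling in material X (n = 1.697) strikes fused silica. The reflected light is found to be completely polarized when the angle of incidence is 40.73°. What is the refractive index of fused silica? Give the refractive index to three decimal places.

n ≈ 1.461

At Brewster's angle, tan θ_B = n₂/n₁ with n₁ on the incident side (material X) and n₂ on the transmitted side (fused silica).
n₂ = n₁ tan θ_B = 1.697 × tan 40.73° = 1.461.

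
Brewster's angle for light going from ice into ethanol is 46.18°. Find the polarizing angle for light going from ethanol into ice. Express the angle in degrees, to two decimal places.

θ_B' ≈ 43.82°

Reversing the direction swaps n₁ and n₂, so tan θ_B' = 1/tan θ_B and θ_B' = 90° − θ_B.
Hence θ_B' = 90° − 46.18° = 43.82°.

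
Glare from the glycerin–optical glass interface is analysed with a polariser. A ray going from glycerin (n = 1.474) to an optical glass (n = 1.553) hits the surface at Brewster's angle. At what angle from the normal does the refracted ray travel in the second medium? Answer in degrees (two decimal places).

tan θ_B = n₂/n₁ = 1.553/1.474 = 1.0536, so θ_B = 46.49°.
Since θ_B + θ_t = 90° at Brewster incidence, θ_t = 90° − 46.49° = 43.51°.

θ_t ≈ 43.51°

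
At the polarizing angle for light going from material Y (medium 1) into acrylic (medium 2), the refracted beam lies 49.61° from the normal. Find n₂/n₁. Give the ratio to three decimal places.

At Brewster incidence θ_B = 90° − θ_t = 90° − 49.61° = 40.39°.
Then n₂/n₁ = tan θ_B = tan 40.39° = 0.851.

n₂/n₁ ≈ 0.851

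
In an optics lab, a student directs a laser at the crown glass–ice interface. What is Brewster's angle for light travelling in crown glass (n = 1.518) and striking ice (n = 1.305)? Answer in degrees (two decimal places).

tan θ_B = n₂/n₁ = 1.305/1.518 = 0.8597.
So θ_B = arctan 0.8597 = 40.69°.

θ_B ≈ 40.69°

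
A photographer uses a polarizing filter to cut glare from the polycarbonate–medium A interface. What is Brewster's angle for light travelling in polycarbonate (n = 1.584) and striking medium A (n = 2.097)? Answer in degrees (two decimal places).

θ_B ≈ 52.93°

At Brewster's angle the reflected and refracted rays are perpendicular, which with Snell's law gives tan θ_B = n₂/n₁.
Brewster's condition: tan θ_B = n₂/n₁ = 2.097/1.584 = 1.3239.
So θ_B = arctan 1.3239 = 52.93°.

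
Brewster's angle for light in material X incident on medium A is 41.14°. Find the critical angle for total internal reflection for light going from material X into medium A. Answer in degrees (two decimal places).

tan θ_B = n₂/n₁ = tan 41.14° = 0.8736.
Total internal reflection: sin θ_c = n₂/n₁ = 0.8736.
θ_c = arcsin(0.8736) = 60.88°.

θ_c ≈ 60.88°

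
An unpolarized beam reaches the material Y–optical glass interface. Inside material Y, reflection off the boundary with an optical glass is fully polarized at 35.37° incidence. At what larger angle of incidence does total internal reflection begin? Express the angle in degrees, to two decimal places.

θ_c ≈ 45.22°

n₂/n₁ = tan 35.37° = 0.7099; the critical angle satisfies sin θ_c = n₂/n₁.
θ_c = arcsin(0.7099) = 45.22°.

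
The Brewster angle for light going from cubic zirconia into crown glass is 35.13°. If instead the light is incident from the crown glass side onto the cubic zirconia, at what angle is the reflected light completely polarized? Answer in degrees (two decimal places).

tan θ_B' = n₁/n₂ = 1/tan θ_B, so θ_B' = 90° − θ_B.
θ_B' = 90° − 35.13° = 54.87°.

θ_B' ≈ 54.87°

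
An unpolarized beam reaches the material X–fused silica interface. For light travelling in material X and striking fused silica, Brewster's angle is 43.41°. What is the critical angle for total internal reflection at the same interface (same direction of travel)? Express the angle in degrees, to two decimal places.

θ_c ≈ 71.08°

n₂/n₁ = tan 43.41° = 0.9460; the critical angle satisfies sin θ_c = n₂/n₁.
θ_c = arcsin(0.9460) = 71.08°.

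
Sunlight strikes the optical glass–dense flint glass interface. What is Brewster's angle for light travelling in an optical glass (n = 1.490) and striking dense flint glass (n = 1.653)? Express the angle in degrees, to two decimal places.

θ_B ≈ 47.97°

Here n₂/n₁ = 1.653/1.490 = 1.1094, and Brewster's law gives tan θ_B = n₂/n₁. Taking the arctangent, θ_B = 47.97°.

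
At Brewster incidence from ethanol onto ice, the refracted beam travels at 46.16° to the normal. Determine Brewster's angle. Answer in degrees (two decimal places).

θ_B ≈ 43.84°

Brewster's condition makes the reflected and refracted beams perpendicular: θ_B + θ_t = 90°.
θ_B = 90° − 46.16° = 43.84°.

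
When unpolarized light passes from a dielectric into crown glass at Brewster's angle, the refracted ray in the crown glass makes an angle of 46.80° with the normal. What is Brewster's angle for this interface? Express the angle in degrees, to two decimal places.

θ_B ≈ 43.20°

Brewster's condition makes the reflected and refracted beams perpendicular: θ_B + θ_t = 90°.
So θ_B = 90° − θ_t = 90° − 46.80° = 43.20°.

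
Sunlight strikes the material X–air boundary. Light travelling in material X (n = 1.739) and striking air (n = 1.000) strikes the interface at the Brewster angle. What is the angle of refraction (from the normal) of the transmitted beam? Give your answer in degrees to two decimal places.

First find Brewster's angle: tan θ_B = 1.000/1.739 = 0.5750, giving θ_B = 29.90°.
At Brewster's angle the reflected and refracted rays are perpendicular, so θ_t = 90° − θ_B = 90° − 29.90° = 60.10°.

θ_t ≈ 60.10°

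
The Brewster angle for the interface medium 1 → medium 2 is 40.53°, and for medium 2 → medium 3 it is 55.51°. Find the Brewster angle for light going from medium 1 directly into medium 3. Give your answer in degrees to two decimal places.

tan θ_B(1→2) = n₂/n₁ = tan 40.53° = 0.8550.
tan θ_B(2→3) = n₃/n₂ = tan 55.51° = 1.4556.
So n₃/n₁ = (n₂/n₁)(n₃/n₂) = 0.8550 × 1.4556 = 1.2445.
θ_B(1→3) = arctan(1.2445) = 51.22°.

θ_B ≈ 51.22°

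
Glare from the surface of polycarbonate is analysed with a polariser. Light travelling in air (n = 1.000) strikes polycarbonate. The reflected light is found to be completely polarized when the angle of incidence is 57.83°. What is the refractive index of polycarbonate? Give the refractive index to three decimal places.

At the polarizing angle, tan θ_B = n₂/n₁ with n₁ on the incident side (air) and n₂ on the transmitted side (polycarbonate).
n₂ = n₁ tan θ_B = 1.000 × tan 57.83° = 1.590.

n ≈ 1.590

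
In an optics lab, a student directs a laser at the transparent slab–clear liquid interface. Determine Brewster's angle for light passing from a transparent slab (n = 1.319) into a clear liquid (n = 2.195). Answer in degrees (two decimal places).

θ_B ≈ 59.00°

Brewster's condition: tan θ_B = n₂/n₁ = 2.195/1.319 = 1.6641. Taking the arctangent, θ_B = 59.00°.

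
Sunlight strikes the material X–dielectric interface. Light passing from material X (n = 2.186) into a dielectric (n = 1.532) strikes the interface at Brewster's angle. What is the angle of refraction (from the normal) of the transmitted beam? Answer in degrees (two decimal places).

First find Brewster's angle: tan θ_B = 1.532/2.186 = 0.7008, giving θ_B = 35.02°.
At Brewster's angle the reflected and refracted rays are perpendicular, so θ_t = 90° − θ_B = 90° − 35.02° = 54.98°.

θ_t ≈ 54.98°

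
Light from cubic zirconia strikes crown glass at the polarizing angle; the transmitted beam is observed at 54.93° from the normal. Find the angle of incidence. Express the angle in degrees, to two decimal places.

θ_B ≈ 35.07°

Since the reflected and refracted rays are at right angles at the polarizing angle, θ_B + θ_t = 90°.
So θ_B = 90° − θ_t = 90° − 54.93° = 35.07°.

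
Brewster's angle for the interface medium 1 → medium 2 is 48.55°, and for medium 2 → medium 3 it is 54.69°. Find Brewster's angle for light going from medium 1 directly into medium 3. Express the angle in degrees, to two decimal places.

tan θ_B(1→2) = n₂/n₁ = tan 48.55° = 1.1323.
tan θ_B(2→3) = n₃/n₂ = tan 54.69° = 1.4118.
Multiplying, n₃/n₁ = 1.1323 × 1.4118 = 1.5986, and θ_B(1→3) = arctan 1.5986 = 57.97°.

θ_B ≈ 57.97°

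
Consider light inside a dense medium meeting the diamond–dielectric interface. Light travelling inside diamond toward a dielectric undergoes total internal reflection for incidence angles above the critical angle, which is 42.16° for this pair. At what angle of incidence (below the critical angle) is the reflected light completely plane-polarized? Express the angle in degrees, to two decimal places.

θ_B ≈ 33.87°

n₂/n₁ = sin θ_c = sin 42.16° = 0.6712.
tan θ_B equals the same ratio, so θ_B = arctan(0.6712) = 33.87°.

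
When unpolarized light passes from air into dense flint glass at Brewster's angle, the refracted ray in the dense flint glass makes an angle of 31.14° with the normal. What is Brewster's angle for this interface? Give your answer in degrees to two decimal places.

Since the reflected and refracted rays are at right angles at the polarizing angle, θ_B + θ_t = 90°.
So θ_B = 90° − θ_t = 90° − 31.14° = 58.86°.

θ_B ≈ 58.86°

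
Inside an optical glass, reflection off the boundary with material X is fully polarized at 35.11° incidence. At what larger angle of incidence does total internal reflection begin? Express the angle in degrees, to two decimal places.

θ_c ≈ 44.67°

n₂/n₁ = tan 35.11° = 0.7031; the critical angle satisfies sin θ_c = n₂/n₁.
θ_c = arcsin(0.7031) = 44.67°.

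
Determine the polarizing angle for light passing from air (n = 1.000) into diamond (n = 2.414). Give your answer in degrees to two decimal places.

The reflected p-component vanishes when tan θ_B = n₂/n₁.
tan θ_B = n₂/n₁ = 2.414/1.000 = 2.4140.
So θ_B = arctan 2.4140 = 67.50°.

θ_B ≈ 67.50°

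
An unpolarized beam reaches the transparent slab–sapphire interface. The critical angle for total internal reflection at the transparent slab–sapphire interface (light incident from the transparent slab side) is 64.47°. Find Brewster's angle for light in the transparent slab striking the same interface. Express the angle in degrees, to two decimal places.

n₂/n₁ = sin θ_c = sin 64.47° = 0.9024.
tan θ_B equals the same ratio, so θ_B = arctan(0.9024) = 42.06°.

θ_B ≈ 42.06°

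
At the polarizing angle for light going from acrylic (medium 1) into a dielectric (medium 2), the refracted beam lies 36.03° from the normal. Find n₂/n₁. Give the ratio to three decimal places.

n₂/n₁ ≈ 1.375

At Brewster incidence θ_B = 90° − θ_t = 90° − 36.03° = 53.97°.
Then n₂/n₁ = tan θ_B = tan 53.97° = 1.375.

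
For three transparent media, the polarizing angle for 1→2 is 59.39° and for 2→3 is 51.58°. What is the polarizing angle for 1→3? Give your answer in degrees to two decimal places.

θ_B ≈ 64.86°

n₂/n₁ = tan 59.39° = 1.6902 and n₃/n₂ = tan 51.58° = 1.2608.
So n₃/n₁ = (n₂/n₁)(n₃/n₂) = 1.6902 × 1.2608 = 2.1310.
θ_B(1→3) = arctan(2.1310) = 64.86°.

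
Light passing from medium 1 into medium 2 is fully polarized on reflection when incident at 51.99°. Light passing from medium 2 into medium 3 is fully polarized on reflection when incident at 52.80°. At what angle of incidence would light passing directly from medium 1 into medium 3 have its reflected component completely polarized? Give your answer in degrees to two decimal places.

θ_B ≈ 59.32°

tan θ_B(1→2) = n₂/n₁ = tan 51.99° = 1.2795.
tan θ_B(2→3) = n₃/n₂ = tan 52.80° = 1.3175.
So n₃/n₁ = (n₂/n₁)(n₃/n₂) = 1.2795 × 1.3175 = 1.6857.
θ_B(1→3) = arctan(1.6857) = 59.32°.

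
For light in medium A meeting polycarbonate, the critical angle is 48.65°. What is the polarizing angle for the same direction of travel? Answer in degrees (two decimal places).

θ_B ≈ 36.90°

n₂/n₁ = sin θ_c = sin 48.65° = 0.7507.
tan θ_B equals the same ratio, so θ_B = arctan(0.7507) = 36.90°.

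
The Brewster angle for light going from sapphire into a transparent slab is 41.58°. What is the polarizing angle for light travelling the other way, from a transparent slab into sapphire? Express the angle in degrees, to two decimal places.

tan θ_B' = n₁/n₂ = 1/tan θ_B, so θ_B' = 90° − θ_B.
θ_B' = 90° − 41.58° = 48.42°.

θ_B' ≈ 48.42°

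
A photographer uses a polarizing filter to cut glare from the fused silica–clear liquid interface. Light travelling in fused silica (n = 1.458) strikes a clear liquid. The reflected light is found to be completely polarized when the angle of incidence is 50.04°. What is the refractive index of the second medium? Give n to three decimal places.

n ≈ 1.740

Brewster's law: tan θ_B = n₂/n₁ (light incident in fused silica, refracted into a clear liquid).
n₂ = n₁ tan θ_B = 1.458 × tan 50.04° = 1.740.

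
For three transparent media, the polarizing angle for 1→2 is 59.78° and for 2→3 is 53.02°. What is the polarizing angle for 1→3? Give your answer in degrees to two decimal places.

θ_B ≈ 66.32°

tan θ_B(1→2) = n₂/n₁ = tan 59.78° = 1.7168.
tan θ_B(2→3) = n₃/n₂ = tan 53.02° = 1.3280.
Multiplying, n₃/n₁ = 1.7168 × 1.3280 = 2.2799, and θ_B(1→3) = arctan 2.2799 = 66.32°.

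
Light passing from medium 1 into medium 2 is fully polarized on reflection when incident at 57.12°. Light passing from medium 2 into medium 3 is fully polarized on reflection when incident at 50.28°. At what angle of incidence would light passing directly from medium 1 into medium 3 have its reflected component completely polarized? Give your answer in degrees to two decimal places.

θ_B ≈ 61.76°

Each Brewster angle gives a ratio: n₂/n₁ = tan 57.12° = 1.5469, n₃/n₂ = tan 50.28° = 1.2037.
n₃/n₁ = 1.8620. Then tan θ_B(1→3) = n₃/n₁, so θ_B(1→3) = arctan(1.8620) = 61.76°.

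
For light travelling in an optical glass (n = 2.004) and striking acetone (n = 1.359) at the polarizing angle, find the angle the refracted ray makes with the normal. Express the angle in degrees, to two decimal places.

θ_t ≈ 55.86°

tan θ_B = n₂/n₁ = 1.359/2.004 = 0.6781, so θ_B = 34.14°.
Since θ_B + θ_t = 90° at Brewster incidence, θ_t = 90° − 34.14° = 55.86°.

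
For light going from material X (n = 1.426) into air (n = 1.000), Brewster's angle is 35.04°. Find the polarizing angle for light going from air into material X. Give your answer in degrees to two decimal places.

θ_B' ≈ 54.96°

The two Brewster angles are complementary: θ_B' = 90° − θ_B = 90° − 35.04° = 54.96°.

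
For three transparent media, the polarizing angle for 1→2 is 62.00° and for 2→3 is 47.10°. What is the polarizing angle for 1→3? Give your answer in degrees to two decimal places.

n₂/n₁ = tan 62.00° = 1.8807 and n₃/n₂ = tan 47.10° = 1.0761.
n₃/n₁ = 2.0239. Then tan θ_B(1→3) = n₃/n₁, so θ_B(1→3) = arctan(2.0239) = 63.71°.

θ_B ≈ 63.71°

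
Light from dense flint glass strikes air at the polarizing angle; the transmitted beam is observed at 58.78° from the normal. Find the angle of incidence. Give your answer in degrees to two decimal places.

At Brewster's angle the reflected and refracted rays are perpendicular, so θ_B + θ_t = 90°.
θ_B = 90° − 58.78° = 31.22°.

θ_B ≈ 31.22°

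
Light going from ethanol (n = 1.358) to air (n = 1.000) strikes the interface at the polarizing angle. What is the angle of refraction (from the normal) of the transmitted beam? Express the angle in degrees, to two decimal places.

First find Brewster's angle: tan θ_B = 1.000/1.358 = 0.7364, giving θ_B = 36.37°.
At Brewster's angle the reflected and refracted rays are perpendicular, so θ_t = 90° − θ_B = 90° − 36.37° = 53.63°.

θ_t ≈ 53.63°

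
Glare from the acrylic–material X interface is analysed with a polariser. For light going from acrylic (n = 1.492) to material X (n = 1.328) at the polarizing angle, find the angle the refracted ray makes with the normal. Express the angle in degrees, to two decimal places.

tan θ_B = n₂/n₁ = 1.328/1.492 = 0.8901, so θ_B = 41.67°.
At Brewster's angle the reflected and refracted rays are perpendicular, so θ_t = 90° − θ_B = 90° − 41.67° = 48.33°.

θ_t ≈ 48.33°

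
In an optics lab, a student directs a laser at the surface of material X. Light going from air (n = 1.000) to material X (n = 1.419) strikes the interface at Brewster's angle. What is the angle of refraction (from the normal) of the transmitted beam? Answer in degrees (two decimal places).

θ_t ≈ 35.17°

First find Brewster's angle: tan θ_B = 1.419/1.000 = 1.4190, giving θ_B = 54.83°.
The refracted ray is perpendicular to the reflected ray, so θ_t = 90° − θ_B = 35.17°.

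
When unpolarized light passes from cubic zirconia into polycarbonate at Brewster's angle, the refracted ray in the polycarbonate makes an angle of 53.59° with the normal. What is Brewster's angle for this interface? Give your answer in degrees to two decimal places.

Since the reflected and refracted rays are at right angles at the polarizing angle, θ_B + θ_t = 90°.
θ_B = 90° − 53.59° = 36.41°.

θ_B ≈ 36.41°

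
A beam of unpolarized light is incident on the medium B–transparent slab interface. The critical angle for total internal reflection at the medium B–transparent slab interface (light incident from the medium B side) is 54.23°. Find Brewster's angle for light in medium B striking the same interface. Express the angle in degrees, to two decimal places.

θ_B ≈ 39.05°

At the critical angle sin θ_c = n₂/n₁, giving n₂/n₁ = sin 54.23° = 0.8114.
Then tan θ_B = n₂/n₁ = 0.8114, so θ_B = arctan 0.8114 = 39.05°.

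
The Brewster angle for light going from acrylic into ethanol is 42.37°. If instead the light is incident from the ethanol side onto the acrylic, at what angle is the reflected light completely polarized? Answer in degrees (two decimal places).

tan θ_B' = n₁/n₂ = 1/tan θ_B, so θ_B' = 90° − θ_B.
θ_B' = 90° − 42.37° = 47.63°.

θ_B' ≈ 47.63°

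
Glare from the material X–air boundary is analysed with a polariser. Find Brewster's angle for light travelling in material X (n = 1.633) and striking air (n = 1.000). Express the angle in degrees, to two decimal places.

At Brewster's angle the reflected and refracted rays are perpendicular, which with Snell's law gives tan θ_B = n₂/n₁.
tan θ_B = n₂/n₁ = 1.000/1.633 = 0.6124.
So θ_B = arctan 0.6124 = 31.48°.

θ_B ≈ 31.48°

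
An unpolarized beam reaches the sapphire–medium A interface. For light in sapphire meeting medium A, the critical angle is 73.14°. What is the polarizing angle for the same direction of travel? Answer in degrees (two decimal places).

θ_B ≈ 43.74°

sin θ_c = n₂/n₁, so n₂/n₁ = sin 73.14° = 0.9570.
Brewster: tan θ_B = n₂/n₁ = 0.9570.
θ_B = arctan(0.9570) = 43.74°.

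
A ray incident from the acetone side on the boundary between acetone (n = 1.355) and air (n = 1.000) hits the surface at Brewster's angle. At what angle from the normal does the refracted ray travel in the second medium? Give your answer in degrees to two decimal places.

θ_t ≈ 53.57°

θ_B = arctan(n₂/n₁) = arctan(1.000/1.355) = 36.43°.
At Brewster's angle the reflected and refracted rays are perpendicular, so θ_t = 90° − θ_B = 90° − 36.43° = 53.57°.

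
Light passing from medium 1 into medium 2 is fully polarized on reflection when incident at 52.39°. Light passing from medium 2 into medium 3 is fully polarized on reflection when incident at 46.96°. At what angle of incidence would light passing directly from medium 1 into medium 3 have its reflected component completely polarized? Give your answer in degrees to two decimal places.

tan θ_B(1→2) = n₂/n₁ = tan 52.39° = 1.2981.
tan θ_B(2→3) = n₃/n₂ = tan 46.96° = 1.0709.
Multiplying, n₃/n₁ = 1.2981 × 1.0709 = 1.3900, and θ_B(1→3) = arctan 1.3900 = 54.27°.

θ_B ≈ 54.27°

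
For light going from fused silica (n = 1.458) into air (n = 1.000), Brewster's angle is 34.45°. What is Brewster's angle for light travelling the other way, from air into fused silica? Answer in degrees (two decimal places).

Reversing the direction swaps n₁ and n₂, so tan θ_B' = 1/tan θ_B and θ_B' = 90° − θ_B.
Hence θ_B' = 90° − 34.45° = 55.55°.

θ_B' ≈ 55.55°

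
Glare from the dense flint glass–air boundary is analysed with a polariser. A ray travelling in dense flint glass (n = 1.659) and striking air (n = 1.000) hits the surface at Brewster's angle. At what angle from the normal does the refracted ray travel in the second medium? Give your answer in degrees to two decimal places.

tan θ_B = n₂/n₁ = 1.000/1.659 = 0.6028, so θ_B = 31.08°.
The refracted ray is perpendicular to the reflected ray, so θ_t = 90° − θ_B = 58.92°.

θ_t ≈ 58.92°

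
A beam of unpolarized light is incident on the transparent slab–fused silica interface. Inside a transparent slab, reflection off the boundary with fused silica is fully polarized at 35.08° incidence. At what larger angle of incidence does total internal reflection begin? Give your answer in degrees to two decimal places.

tan θ_B = n₂/n₁ = tan 35.08° = 0.7023.
Total internal reflection: sin θ_c = n₂/n₁ = 0.7023.
θ_c = arcsin(0.7023) = 44.61°.

θ_c ≈ 44.61°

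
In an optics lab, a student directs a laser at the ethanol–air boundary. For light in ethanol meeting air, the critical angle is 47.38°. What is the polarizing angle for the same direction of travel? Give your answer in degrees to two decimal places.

At the critical angle sin θ_c = n₂/n₁, giving n₂/n₁ = sin 47.38° = 0.7359.
Then tan θ_B = n₂/n₁ = 0.7359, so θ_B = arctan 0.7359 = 36.35°.

θ_B ≈ 36.35°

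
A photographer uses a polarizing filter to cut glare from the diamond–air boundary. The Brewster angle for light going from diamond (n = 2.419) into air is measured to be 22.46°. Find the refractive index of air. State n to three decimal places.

n ≈ 1.000

Full polarization of the reflected beam means tan θ_B = n₂/n₁, where n₁ is the incident medium (diamond).
n₂ = n₁ tan θ_B = 2.419 × tan 22.46° = 1.000.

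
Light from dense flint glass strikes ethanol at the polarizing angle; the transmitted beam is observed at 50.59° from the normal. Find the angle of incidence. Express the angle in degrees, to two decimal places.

Brewster's condition makes the reflected and refracted beams perpendicular: θ_B + θ_t = 90°.
So θ_B = 90° − θ_t = 90° − 50.59° = 39.41°.

θ_B ≈ 39.41°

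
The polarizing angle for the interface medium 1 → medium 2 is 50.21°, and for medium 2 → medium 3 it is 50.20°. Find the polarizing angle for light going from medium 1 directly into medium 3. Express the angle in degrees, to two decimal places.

tan θ_B(1→2) = n₂/n₁ = tan 50.21° = 1.2007.
tan θ_B(2→3) = n₃/n₂ = tan 50.20° = 1.2002.
Multiplying, n₃/n₁ = 1.2007 × 1.2002 = 1.4411, and θ_B(1→3) = arctan 1.4411 = 55.24°.

θ_B ≈ 55.24°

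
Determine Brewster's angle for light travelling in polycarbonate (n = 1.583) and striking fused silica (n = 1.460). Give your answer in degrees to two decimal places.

tan θ_B = n₂/n₁ = 1.460/1.583 = 0.9223. Taking the arctangent, θ_B = 42.69°.

θ_B ≈ 42.69°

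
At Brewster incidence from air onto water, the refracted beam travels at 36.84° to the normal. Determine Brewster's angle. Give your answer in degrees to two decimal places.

θ_B ≈ 53.16°

Brewster's condition makes the reflected and refracted beams perpendicular: θ_B + θ_t = 90°.
θ_B = 90° − 36.84° = 53.16°.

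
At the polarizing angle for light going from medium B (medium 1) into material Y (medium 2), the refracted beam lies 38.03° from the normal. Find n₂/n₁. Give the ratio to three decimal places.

n₂/n₁ ≈ 1.279

θ_B + θ_t = 90°, so θ_B = 90° − 38.03° = 51.97°.
Then n₂/n₁ = tan θ_B = tan 51.97° = 1.279.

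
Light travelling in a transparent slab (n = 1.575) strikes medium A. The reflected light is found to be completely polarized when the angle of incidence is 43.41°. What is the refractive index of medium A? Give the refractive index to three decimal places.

Brewster's law: tan θ_B = n₂/n₁ (light incident in a transparent slab, refracted into medium A).
n₂ = n₁ tan θ_B = 1.575 × tan 43.41° = 1.490.

n ≈ 1.490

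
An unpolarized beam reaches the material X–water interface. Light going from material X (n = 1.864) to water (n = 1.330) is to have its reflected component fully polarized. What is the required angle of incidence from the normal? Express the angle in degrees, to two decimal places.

Brewster's condition: tan θ_B = n₂/n₁ = 1.330/1.864 = 0.7135. Taking the arctangent, θ_B = 35.51°.

θ_B ≈ 35.51°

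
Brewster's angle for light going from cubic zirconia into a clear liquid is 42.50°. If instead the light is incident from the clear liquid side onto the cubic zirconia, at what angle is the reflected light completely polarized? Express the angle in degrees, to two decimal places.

θ_B' ≈ 47.50°

Reversing the direction swaps n₁ and n₂, so tan θ_B' = 1/tan θ_B and θ_B' = 90° − θ_B.
Hence θ_B' = 90° − 42.50° = 47.50°.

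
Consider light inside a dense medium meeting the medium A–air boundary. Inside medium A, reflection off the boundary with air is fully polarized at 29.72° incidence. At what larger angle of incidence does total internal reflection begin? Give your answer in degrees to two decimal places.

n₂/n₁ = tan 29.72° = 0.5709; the critical angle satisfies sin θ_c = n₂/n₁.
θ_c = arcsin(0.5709) = 34.81°.

θ_c ≈ 34.81°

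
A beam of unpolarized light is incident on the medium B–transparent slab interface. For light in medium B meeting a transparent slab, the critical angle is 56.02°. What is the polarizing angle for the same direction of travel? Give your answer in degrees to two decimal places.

n₂/n₁ = sin θ_c = sin 56.02° = 0.8292.
tan θ_B equals the same ratio, so θ_B = arctan(0.8292) = 39.67°.

θ_B ≈ 39.67°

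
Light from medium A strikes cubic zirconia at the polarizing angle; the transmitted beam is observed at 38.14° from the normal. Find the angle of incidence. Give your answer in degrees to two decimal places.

Since the reflected and refracted rays are at right angles at the polarizing angle, θ_B + θ_t = 90°.
θ_B = 90° − 38.14° = 51.86°.

θ_B ≈ 51.86°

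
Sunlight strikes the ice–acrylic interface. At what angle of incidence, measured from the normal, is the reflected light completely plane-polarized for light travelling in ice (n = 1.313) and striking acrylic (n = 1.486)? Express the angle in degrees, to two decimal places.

θ_B ≈ 48.54°

At Brewster's angle the reflected and refracted rays are perpendicular, which with Snell's law gives tan θ_B = n₂/n₁.
Brewster's condition: tan θ_B = n₂/n₁ = 1.486/1.313 = 1.1318. Taking the arctangent, θ_B = 48.54°.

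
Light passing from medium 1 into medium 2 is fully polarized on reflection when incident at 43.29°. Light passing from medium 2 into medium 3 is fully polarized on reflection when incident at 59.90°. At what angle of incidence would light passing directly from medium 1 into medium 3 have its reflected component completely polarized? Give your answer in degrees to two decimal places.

θ_B ≈ 58.39°

n₂/n₁ = tan 43.29° = 0.9420 and n₃/n₂ = tan 59.90° = 1.7251.
So n₃/n₁ = (n₂/n₁)(n₃/n₂) = 0.9420 × 1.7251 = 1.6251.
θ_B(1→3) = arctan(1.6251) = 58.39°.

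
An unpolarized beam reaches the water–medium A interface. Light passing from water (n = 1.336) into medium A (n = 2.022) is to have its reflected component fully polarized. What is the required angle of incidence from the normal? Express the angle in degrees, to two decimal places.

θ_B ≈ 56.55°

Brewster's condition: tan θ_B = n₂/n₁ = 2.022/1.336 = 1.5135. Taking the arctangent, θ_B = 56.55°.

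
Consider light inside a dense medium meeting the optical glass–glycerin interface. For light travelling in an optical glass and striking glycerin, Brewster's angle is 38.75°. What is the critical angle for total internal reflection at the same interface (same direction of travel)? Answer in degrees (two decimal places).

θ_c ≈ 53.38°

tan θ_B = n₂/n₁ = tan 38.75° = 0.8026.
Total internal reflection: sin θ_c = n₂/n₁ = 0.8026.
θ_c = arcsin(0.8026) = 53.38°.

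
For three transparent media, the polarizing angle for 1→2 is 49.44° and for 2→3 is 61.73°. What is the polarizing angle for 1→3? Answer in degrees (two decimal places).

n₂/n₁ = tan 49.44° = 1.1684 and n₃/n₂ = tan 61.73° = 1.8595.
n₃/n₁ = 2.1726. Then tan θ_B(1→3) = n₃/n₁, so θ_B(1→3) = arctan(2.1726) = 65.28°.

θ_B ≈ 65.28°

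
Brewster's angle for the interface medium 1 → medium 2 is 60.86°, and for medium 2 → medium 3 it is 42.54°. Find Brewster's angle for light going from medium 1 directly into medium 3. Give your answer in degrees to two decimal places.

n₂/n₁ = tan 60.86° = 1.7937 and n₃/n₂ = tan 42.54° = 0.9176.
n₃/n₁ = 1.6459. Then tan θ_B(1→3) = n₃/n₁, so θ_B(1→3) = arctan(1.6459) = 58.72°.

θ_B ≈ 58.72°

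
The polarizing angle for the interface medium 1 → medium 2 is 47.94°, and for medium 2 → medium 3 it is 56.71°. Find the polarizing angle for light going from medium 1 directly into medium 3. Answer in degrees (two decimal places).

θ_B ≈ 59.35°

Each Brewster angle gives a ratio: n₂/n₁ = tan 47.94° = 1.1083, n₃/n₂ = tan 56.71° = 1.5229.
Multiplying, n₃/n₁ = 1.1083 × 1.5229 = 1.6878, and θ_B(1→3) = arctan 1.6878 = 59.35°.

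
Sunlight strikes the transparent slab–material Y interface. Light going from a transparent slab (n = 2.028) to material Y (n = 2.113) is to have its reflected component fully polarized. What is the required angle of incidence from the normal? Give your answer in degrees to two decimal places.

Brewster's condition: tan θ_B = n₂/n₁ = 2.113/2.028 = 1.0419.
θ_B = arctan(1.0419) = 46.18°.

θ_B ≈ 46.18°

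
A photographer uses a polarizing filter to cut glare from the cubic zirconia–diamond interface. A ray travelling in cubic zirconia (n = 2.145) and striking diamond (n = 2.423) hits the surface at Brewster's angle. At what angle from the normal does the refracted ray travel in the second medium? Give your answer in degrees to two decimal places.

θ_t ≈ 41.52°

θ_B = arctan(n₂/n₁) = arctan(2.423/2.145) = 48.48°.
At Brewster's angle the reflected and refracted rays are perpendicular, so θ_t = 90° − θ_B = 90° − 48.48° = 41.52°.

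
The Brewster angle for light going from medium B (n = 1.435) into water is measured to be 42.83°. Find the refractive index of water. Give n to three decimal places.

n ≈ 1.330

At the Brewster angle, tan θ_B = n₂/n₁ with n₁ on the incident side (medium B) and n₂ on the transmitted side (water).
n₂ = n₁ tan θ_B = 1.435 × tan 42.83° = 1.330.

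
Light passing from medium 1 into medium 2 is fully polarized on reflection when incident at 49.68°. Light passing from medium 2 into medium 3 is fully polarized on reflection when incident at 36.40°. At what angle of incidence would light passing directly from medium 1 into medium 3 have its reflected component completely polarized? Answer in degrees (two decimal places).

n₂/n₁ = tan 49.68° = 1.1783 and n₃/n₂ = tan 36.40° = 0.7373.
So n₃/n₁ = (n₂/n₁)(n₃/n₂) = 1.1783 × 0.7373 = 0.8687.
θ_B(1→3) = arctan(0.8687) = 40.98°.

θ_B ≈ 40.98°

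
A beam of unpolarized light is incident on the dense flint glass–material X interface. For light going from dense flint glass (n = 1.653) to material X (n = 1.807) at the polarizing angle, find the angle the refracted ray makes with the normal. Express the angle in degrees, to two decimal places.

θ_B = arctan(n₂/n₁) = arctan(1.807/1.653) = 47.55°.
The refracted ray is perpendicular to the reflected ray, so θ_t = 90° − θ_B = 42.45°.

θ_t ≈ 42.45°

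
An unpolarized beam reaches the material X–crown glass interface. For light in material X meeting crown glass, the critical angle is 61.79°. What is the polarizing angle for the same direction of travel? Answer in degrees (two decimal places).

θ_B ≈ 41.39°

n₂/n₁ = sin θ_c = sin 61.79° = 0.8812.
tan θ_B equals the same ratio, so θ_B = arctan(0.8812) = 41.39°.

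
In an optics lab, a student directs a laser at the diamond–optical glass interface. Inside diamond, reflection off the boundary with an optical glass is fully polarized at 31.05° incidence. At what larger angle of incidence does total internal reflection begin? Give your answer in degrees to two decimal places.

θ_c ≈ 37.02°

From Brewster, n₂/n₁ = tan θ_B = tan 31.05° = 0.6020.
Then sin θ_c = n₂/n₁ = 0.6020, so θ_c = arcsin 0.6020 = 37.02°.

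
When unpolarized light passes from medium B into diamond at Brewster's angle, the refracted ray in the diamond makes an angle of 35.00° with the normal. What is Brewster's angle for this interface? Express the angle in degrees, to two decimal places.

θ_B ≈ 55.00°

Brewster's condition makes the reflected and refracted beams perpendicular: θ_B + θ_t = 90°.
So θ_B = 90° − θ_t = 90° − 35.00° = 55.00°.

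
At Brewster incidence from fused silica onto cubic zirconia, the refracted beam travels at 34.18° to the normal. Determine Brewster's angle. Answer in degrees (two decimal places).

θ_B ≈ 55.82°

Brewster's condition makes the reflected and refracted beams perpendicular: θ_B + θ_t = 90°.
θ_B = 90° − 34.18° = 55.82°.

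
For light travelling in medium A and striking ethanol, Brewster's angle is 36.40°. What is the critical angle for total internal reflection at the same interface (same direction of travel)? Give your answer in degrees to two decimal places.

θ_c ≈ 47.50°

tan θ_B = n₂/n₁ = tan 36.40° = 0.7373.
Total internal reflection: sin θ_c = n₂/n₁ = 0.7373.
θ_c = arcsin(0.7373) = 47.50°.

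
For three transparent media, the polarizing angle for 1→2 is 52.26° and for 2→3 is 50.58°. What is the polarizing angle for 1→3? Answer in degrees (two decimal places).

n₂/n₁ = tan 52.26° = 1.2920 and n₃/n₂ = tan 50.58° = 1.2166.
n₃/n₁ = 1.5718. Then tan θ_B(1→3) = n₃/n₁, so θ_B(1→3) = arctan(1.5718) = 57.53°.

θ_B ≈ 57.53°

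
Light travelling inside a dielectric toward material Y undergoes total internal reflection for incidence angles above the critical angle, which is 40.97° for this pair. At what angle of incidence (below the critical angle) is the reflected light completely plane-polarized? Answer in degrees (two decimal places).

θ_B ≈ 33.25°

sin θ_c = n₂/n₁, so n₂/n₁ = sin 40.97° = 0.6557.
Brewster: tan θ_B = n₂/n₁ = 0.6557.
θ_B = arctan(0.6557) = 33.25°.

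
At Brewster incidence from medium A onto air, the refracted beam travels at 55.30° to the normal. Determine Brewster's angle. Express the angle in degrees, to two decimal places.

θ_B ≈ 34.70°

Since the reflected and refracted rays are at right angles at the polarizing angle, θ_B + θ_t = 90°.
θ_B = 90° − 55.30° = 34.70°.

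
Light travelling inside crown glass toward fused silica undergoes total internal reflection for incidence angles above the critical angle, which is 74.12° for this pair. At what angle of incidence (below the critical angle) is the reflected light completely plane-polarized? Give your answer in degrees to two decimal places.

sin θ_c = n₂/n₁, so n₂/n₁ = sin 74.12° = 0.9618.
Brewster: tan θ_B = n₂/n₁ = 0.9618.
θ_B = arctan(0.9618) = 43.89°.

θ_B ≈ 43.89°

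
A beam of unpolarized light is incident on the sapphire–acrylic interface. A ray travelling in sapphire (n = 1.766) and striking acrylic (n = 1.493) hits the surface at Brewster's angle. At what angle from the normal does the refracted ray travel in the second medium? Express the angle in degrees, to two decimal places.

θ_t ≈ 49.79°

First find Brewster's angle: tan θ_B = 1.493/1.766 = 0.8454, giving θ_B = 40.21°.
The refracted ray is perpendicular to the reflected ray, so θ_t = 90° − θ_B = 49.79°.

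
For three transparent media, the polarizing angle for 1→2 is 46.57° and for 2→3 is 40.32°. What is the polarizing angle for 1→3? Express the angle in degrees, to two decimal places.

θ_B ≈ 41.88°

n₂/n₁ = tan 46.57° = 1.0564 and n₃/n₂ = tan 40.32° = 0.8487.
So n₃/n₁ = (n₂/n₁)(n₃/n₂) = 1.0564 × 0.8487 = 0.8965.
θ_B(1→3) = arctan(0.8965) = 41.88°.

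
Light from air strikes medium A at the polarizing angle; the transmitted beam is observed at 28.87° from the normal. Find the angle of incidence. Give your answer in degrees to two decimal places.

θ_B ≈ 61.13°

At Brewster's angle the reflected and refracted rays are perpendicular, so θ_B + θ_t = 90°.
θ_B = 90° − 28.87° = 61.13°.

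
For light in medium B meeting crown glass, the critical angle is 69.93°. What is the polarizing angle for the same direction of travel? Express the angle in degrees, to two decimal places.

sin θ_c = n₂/n₁, so n₂/n₁ = sin 69.93° = 0.9393.
Brewster: tan θ_B = n₂/n₁ = 0.9393.
θ_B = arctan(0.9393) = 43.21°.

θ_B ≈ 43.21°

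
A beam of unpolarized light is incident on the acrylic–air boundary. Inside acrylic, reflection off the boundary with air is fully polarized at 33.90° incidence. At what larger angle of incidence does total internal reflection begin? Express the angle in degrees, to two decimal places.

tan θ_B = n₂/n₁ = tan 33.90° = 0.6720.
Total internal reflection: sin θ_c = n₂/n₁ = 0.6720.
θ_c = arcsin(0.6720) = 42.22°.

θ_c ≈ 42.22°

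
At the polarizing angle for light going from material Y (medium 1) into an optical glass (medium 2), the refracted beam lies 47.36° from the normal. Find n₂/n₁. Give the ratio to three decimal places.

n₂/n₁ ≈ 0.921

At Brewster incidence θ_B = 90° − θ_t = 90° − 47.36° = 42.64°.
tan θ_B = n₂/n₁, so n₂/n₁ = tan 42.64° = 0.921.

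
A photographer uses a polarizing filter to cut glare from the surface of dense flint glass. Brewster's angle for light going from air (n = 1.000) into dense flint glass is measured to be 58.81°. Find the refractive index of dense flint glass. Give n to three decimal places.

Brewster's law: tan θ_B = n₂/n₁ (light incident in air, refracted into dense flint glass).
n₂ = n₁ tan θ_B = 1.000 × tan 58.81° = 1.652.

n ≈ 1.652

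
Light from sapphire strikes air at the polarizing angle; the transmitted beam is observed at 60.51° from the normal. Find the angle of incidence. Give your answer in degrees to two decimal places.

Since the reflected and refracted rays are at right angles at the polarizing angle, θ_B + θ_t = 90°.
So θ_B = 90° − θ_t = 90° − 60.51° = 29.49°.

θ_B ≈ 29.49°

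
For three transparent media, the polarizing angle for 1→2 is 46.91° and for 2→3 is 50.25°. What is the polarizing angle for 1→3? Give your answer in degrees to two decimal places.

θ_B ≈ 52.12°

n₂/n₁ = tan 46.91° = 1.0690 and n₃/n₂ = tan 50.25° = 1.2024.
n₃/n₁ = 1.2853. Then tan θ_B(1→3) = n₃/n₁, so θ_B(1→3) = arctan(1.2853) = 52.12°.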